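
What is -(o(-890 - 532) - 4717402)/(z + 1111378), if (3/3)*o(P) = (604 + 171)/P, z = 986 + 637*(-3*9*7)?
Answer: 6708146419/1410582762 ≈ 4.7556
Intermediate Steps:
z = -119407 (z = 986 + 637*(-27*7) = 986 + 637*(-189) = 986 - 120393 = -119407)
o(P) = 775/P (o(P) = (604 + 171)/P = 775/P)
-(o(-890 - 532) - 4717402)/(z + 1111378) = -(775/(-890 - 532) - 4717402)/(-119407 + 1111378) = -(775/(-1422) - 4717402)/991971 = -(775*(-1/1422) - 4717402)/991971 = -(-775/1422 - 4717402)/991971 = -(-6708146419)/(1422*991971) = -1*(-6708146419/1410582762) = 6708146419/1410582762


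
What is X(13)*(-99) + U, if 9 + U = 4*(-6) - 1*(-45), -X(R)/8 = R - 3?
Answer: 7932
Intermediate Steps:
X(R) = 24 - 8*R (X(R) = -8*(R - 3) = -8*(-3 + R) = 24 - 8*R)
U = 12 (U = -9 + (4*(-6) - 1*(-45)) = -9 + (-24 + 45) = -9 + 21 = 12)
X(13)*(-99) + U = (24 - 8*13)*(-99) + 12 = (24 - 104)*(-99) + 12 = -80*(-99) + 12 = 7920 + 12 = 7932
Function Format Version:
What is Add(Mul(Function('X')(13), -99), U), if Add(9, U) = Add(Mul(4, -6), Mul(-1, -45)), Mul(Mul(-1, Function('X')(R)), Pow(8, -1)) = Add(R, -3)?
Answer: 7932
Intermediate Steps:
Function('X')(R) = Add(24, Mul(-8, R)) (Function('X')(R) = Mul(-8, Add(R, -3)) = Mul(-8, Add(-3, R)) = Add(24, Mul(-8, R)))
U = 12 (U = Add(-9, Add(Mul(4, -6), Mul(-1, -45))) = Add(-9, Add(-24, 45)) = Add(-9, 21) = 12)
Add(Mul(Function('X')(13), -99), U) = Add(Mul(Add(24, Mul(-8, 13)), -99), 12) = Add(Mul(Add(24, -104), -99), 12) = Add(Mul(-80, -99), 12) = Add(7920, 12) = 7932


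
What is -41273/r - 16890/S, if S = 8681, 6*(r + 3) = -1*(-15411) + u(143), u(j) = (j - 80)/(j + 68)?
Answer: -84742463233/4699294411 ≈ -18.033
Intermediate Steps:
u(j) = (-80 + j)/(68 + j)
r = 541331/211 (r = -3 + (-1*(-15411) + (-80 + 143)/(68 + 143))/6 = -3 + (15411 + 63/211)/6 = -3 + (1/6)*(3251784/211) = -3 + 541964/211 = 541331/211 ≈ 2565.6)
-41273/r - 16890/S = -41273/541331/211 - 16890/8681 = -41273*211/541331 - 16890*1/8681 = -8708603/541331 - 16890/8681 = -84742463233/4699294411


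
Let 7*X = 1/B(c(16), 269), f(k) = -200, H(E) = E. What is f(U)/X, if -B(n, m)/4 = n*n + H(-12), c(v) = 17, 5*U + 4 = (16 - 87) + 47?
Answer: 1551200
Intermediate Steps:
U = -28/5 (U = -⅘ + ((16 - 87) + 47)/5 = -⅘ + (-71 + 47)/5 = -⅘ + (⅕)*(-24) = -⅘ - 24/5 = -28/5 ≈ -5.6000)
B(n, m) = 48 - 4*n² (B(n, m) = -4*(n*n - 12) = -4*(n² - 12) = -4*(-12 + n²) = 48 - 4*n²)
X = -1/7756 (X = 1/(7*(48 - 4*17²)) = 1/(7*(48 - 4*289)) = 1/(7*(48 - 1156)) = (⅐)/(-1108) = (⅐)*(-1/1108) = -1/7756 ≈ -0.00012893)
f(U)/X = -200/(-1/7756) = -200*(-7756) = 1551200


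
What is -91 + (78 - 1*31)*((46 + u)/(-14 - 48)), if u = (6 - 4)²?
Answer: -3996/31 ≈ -128.90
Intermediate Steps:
u = 4 (u = 2² = 4)
-91 + (78 - 1*31)*((46 + u)/(-14 - 48)) = -91 + (78 - 1*31)*((46 + 4)/(-14 - 48)) = -91 + (78 - 31)*(50/(-62)) = -91 + 47*(50*(-1/62)) = -91 + 47*(-25/31) = -91 - 1175/31 = -3996/31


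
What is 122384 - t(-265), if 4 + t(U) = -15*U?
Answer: 118413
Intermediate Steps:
t(U) = -4 - 15*U
122384 - t(-265) = 122384 - (-4 - 15*(-265)) = 122384 - (-4 + 3975) = 122384 - 1*3971 = 122384 - 3971 = 118413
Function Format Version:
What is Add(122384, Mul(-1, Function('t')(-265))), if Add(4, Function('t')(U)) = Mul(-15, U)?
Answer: 118413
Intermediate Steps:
Function('t')(U) = Add(-4, Mul(-15, U))
Add(122384, Mul(-1, Function('t')(-265))) = Add(122384, Mul(-1, Add(-4, Mul(-15, -265)))) = Add(122384, Mul(-1, Add(-4, 3975))) = Add(122384, Mul(-1, 3971)) = Add(122384, -3971) = 118413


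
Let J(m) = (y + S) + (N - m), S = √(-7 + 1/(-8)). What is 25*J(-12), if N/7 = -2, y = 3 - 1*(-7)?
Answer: 200 + 25*I*√114/4 ≈ 200.0 + 66.732*I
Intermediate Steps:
y = 10 (y = 3 + 7 = 10)
N = -14 (N = 7*(-2) = -14)
S = I*√114/4 (S = √(-7 - ⅛) = √(-57/8) = I*√114/4 ≈ 2.6693*I)
J(m) = -4 - m + I*√114/4 (J(m) = (10 + I*√114/4) + (-14 - m) = -4 - m + I*√114/4)
25*J(-12) = 25*(-4 - 1*(-12) + I*√114/4) = 25*(-4 + 12 + I*√114/4) = 25*(8 + I*√114/4) = 200 + 25*I*√114/4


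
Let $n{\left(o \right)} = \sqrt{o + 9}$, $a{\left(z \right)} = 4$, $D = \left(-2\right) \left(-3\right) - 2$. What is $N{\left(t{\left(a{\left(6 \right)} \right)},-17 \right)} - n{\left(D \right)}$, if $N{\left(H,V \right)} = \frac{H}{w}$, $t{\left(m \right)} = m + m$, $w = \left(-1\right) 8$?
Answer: $-1 - \sqrt{13} \approx -4.6056$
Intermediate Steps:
$D = 4$ ($D = 6 - 2 = 4$)
$w = -8$
$t{\left(m \right)} = 2 m$
$N{\left(H,V \right)} = - \frac{H}{8}$ ($N{\left(H,V \right)} = \frac{H}{-8} = H \left(- \frac{1}{8}\right) = - \frac{H}{8}$)
$n{\left(o \right)} = \sqrt{9 + o}$
$N{\left(t{\left(a{\left(6 \right)} \right)},-17 \right)} - n{\left(D \right)} = - \frac{2 \cdot 4}{8} - \sqrt{9 + 4} = \left(- \frac{1}{8}\right) 8 - \sqrt{13} = -1 - \sqrt{13}$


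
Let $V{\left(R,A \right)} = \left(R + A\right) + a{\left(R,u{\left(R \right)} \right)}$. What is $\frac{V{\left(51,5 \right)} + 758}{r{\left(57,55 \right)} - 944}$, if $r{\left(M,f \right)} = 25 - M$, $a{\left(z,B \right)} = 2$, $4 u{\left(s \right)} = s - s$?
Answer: $- \frac{51}{61} \approx -0.83607$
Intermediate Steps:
$u{\left(s \right)} = 0$ ($u{\left(s \right)} = \frac{s - s}{4} = \frac{1}{4} \cdot 0 = 0$)
$V{\left(R,A \right)} = 2 + A + R$ ($V{\left(R,A \right)} = \left(R + A\right) + 2 = \left(A + R\right) + 2 = 2 + A + R$)
$\frac{V{\left(51,5 \right)} + 758}{r{\left(57,55 \right)} - 944} = \frac{\left(2 + 5 + 51\right) + 758}{\left(25 - 57\right) - 944} = \frac{58 + 758}{\left(25 - 57\right) - 944} = \frac{816}{-32 - 944} = \frac{816}{-976} = 816 \left(- \frac{1}{976}\right) = - \frac{51}{61}$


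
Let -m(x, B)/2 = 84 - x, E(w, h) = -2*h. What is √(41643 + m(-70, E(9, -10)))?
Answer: √41335 ≈ 203.31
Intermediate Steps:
m(x, B) = -168 + 2*x (m(x, B) = -2*(84 - x) = -168 + 2*x)
√(41643 + m(-70, E(9, -10))) = √(41643 + (-168 + 2*(-70))) = √(41643 + (-168 - 140)) = √(41643 - 308) = √41335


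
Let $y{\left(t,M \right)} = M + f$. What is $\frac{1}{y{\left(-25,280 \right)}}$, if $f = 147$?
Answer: $\frac{1}{427} \approx 0.0023419$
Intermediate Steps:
$y{\left(t,M \right)} = 147 + M$ ($y{\left(t,M \right)} = M + 147 = 147 + M$)
$\frac{1}{y{\left(-25,280 \right)}} = \frac{1}{147 + 280} = \frac{1}{427}$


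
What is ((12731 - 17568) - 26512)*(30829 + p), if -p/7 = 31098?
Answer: 5857780093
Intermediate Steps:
p = -217686 (p = -7*31098 = -217686)
((12731 - 17568) - 26512)*(30829 + p) = ((12731 - 17568) - 26512)*(30829 - 217686) = (-4837 - 26512)*(-186857) = -31349*(-186857) = 5857780093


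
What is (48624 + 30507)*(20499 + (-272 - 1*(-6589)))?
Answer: 2121976896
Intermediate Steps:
(48624 + 30507)*(20499 + (-272 - 1*(-6589))) = 79131*(20499 + (-272 + 6589)) = 79131*(20499 + 6317) = 79131*26816 = 2121976896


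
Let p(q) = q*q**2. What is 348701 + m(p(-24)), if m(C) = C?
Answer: 334877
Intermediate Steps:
p(q) = q**3
348701 + m(p(-24)) = 348701 + (-24)**3 = 348701 - 13824 = 334877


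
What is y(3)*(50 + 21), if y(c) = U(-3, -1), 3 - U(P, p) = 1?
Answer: 142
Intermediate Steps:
U(P, p) = 2 (U(P, p) = 3 - 1*1 = 3 - 1 = 2)
y(c) = 2
y(3)*(50 + 21) = 2*(50 + 21) = 2*71 = 142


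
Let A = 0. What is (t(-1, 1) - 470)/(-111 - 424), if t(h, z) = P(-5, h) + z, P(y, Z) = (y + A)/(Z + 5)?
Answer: 1881/2140 ≈ 0.87897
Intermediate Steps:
P(y, Z) = y/(5 + Z) (P(y, Z) = (y + 0)/(Z + 5) = y/(5 + Z))
t(h, z) = z - 5/(5 + h) (t(h, z) = -5/(5 + h) + z = z - 5/(5 + h))
(t(-1, 1) - 470)/(-111 - 424) = ((-5 + 1*(5 - 1))/(5 - 1) - 470)/(-111 - 424) = ((-5 + 1*4)/4 - 470)/(-535) = ((-5 + 4)/4 - 470)*(-1/535) = ((¼)*(-1) - 470)*(-1/535) = (-¼ - 470)*(-1/535) = -1881/4*(-1/535) = 1881/2140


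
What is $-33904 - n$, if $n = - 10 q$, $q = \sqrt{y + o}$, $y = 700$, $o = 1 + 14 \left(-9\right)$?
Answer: $-33904 + 50 \sqrt{23} \approx -33664.0$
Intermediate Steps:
$o = -125$ ($o = 1 - 126 = -125$)
$q = 5 \sqrt{23}$ ($q = \sqrt{700 - 125} = \sqrt{575} = 5 \sqrt{23} \approx 23.979$)
$n = - 50 \sqrt{23}$ ($n = - 10 \cdot 5 \sqrt{23} = - 50 \sqrt{23} \approx -239.79$)
$-33904 - n = -33904 - - 50 \sqrt{23} = -33904 + 50 \sqrt{23}$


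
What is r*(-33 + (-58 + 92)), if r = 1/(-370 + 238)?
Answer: -1/132 ≈ -0.0075758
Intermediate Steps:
r = -1/132 (r = 1/(-132) = -1/132 ≈ -0.0075758)
r*(-33 + (-58 + 92)) = -(-33 + (-58 + 92))/132 = -(-33 + 34)/132 = -1/132*1 = -1/132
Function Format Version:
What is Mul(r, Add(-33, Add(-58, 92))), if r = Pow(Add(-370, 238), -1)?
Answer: Rational(-1, 132) ≈ -0.0075758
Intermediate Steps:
r = Rational(-1, 132) (r = Pow(-132, -1) = Rational(-1, 132) ≈ -0.0075758)
Mul(r, Add(-33, Add(-58, 92))) = Mul(Rational(-1, 132), Add(-33, Add(-58, 92))) = Mul(Rational(-1, 132), Add(-33, 34)) = Mul(Rational(-1, 132), 1) = Rational(-1, 132)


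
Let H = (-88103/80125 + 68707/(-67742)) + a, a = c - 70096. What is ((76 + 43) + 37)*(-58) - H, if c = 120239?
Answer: -321267078928449/5427827750 ≈ -59189.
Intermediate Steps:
a = 50143 (a = 120239 - 70096 = 50143)
H = 272156093446449/5427827750 (H = (-88103/80125 + 68707/(-67742)) + 50143 = (-88103*1/80125 + 68707*(-1/67742)) + 50143 = (-88103/80125 - 68707/67742) + 50143 = -11473421801/5427827750 + 50143 = 272156093446449/5427827750 ≈ 50141.)
((76 + 43) + 37)*(-58) - H = ((76 + 43) + 37)*(-58) - 1*272156093446449/5427827750 = (119 + 37)*(-58) - 272156093446449/5427827750 = 156*(-58) - 272156093446449/5427827750 = -9048 - 272156093446449/5427827750 = -321267078928449/5427827750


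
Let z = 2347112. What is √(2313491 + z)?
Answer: √4660603 ≈ 2158.8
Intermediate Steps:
√(2313491 + z) = √(2313491 + 2347112) = √4660603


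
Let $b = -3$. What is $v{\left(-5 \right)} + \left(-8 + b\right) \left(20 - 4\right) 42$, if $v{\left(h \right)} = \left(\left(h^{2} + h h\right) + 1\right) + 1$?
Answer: $-7340$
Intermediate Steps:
$v{\left(h \right)} = 2 + 2 h^{2}$ ($v{\left(h \right)} = \left(\left(h^{2} + h^{2}\right) + 1\right) + 1 = \left(2 h^{2} + 1\right) + 1 = \left(1 + 2 h^{2}\right) + 1 = 2 + 2 h^{2}$)
$v{\left(-5 \right)} + \left(-8 + b\right) \left(20 - 4\right) 42 = \left(2 + 2 \left(-5\right)^{2}\right) + \left(-8 - 3\right) \left(20 - 4\right) 42 = \left(2 + 2 \cdot 25\right) + \left(-11\right) 16 \cdot 42 = \left(2 + 50\right) - 7392 = 52 - 7392 = -7340$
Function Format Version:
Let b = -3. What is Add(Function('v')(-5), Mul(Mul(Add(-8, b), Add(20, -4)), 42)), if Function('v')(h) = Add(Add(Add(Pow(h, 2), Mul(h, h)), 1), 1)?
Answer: -7340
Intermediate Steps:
Function('v')(h) = Add(2, Mul(2, Pow(h, 2))) (Function('v')(h) = Add(Add(Add(Pow(h, 2), Pow(h, 2)), 1), 1) = Add(Add(Mul(2, Pow(h, 2)), 1), 1) = Add(Add(1, Mul(2, Pow(h, 2))), 1) = Add(2, Mul(2, Pow(h, 2))))
Add(Function('v')(-5), Mul(Mul(Add(-8, b), Add(20, -4)), 42)) = Add(Add(2, Mul(2, Pow(-5, 2))), Mul(Mul(Add(-8, -3), Add(20, -4)), 42)) = Add(Add(2, Mul(2, 25)), Mul(Mul(-11, 16), 42)) = Add(Add(2, 50), Mul(-176, 42)) = Add(52, -7392) = -7340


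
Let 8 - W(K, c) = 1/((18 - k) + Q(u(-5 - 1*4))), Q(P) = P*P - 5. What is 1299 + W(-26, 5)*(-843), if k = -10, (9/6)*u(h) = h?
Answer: -320412/59 ≈ -5430.7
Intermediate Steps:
u(h) = 2*h/3
Q(P) = -5 + P**2 (Q(P) = P**2 - 5 = -5 + P**2)
W(K, c) = 471/59 (W(K, c) = 8 - 1/((18 - 1*(-10)) + (-5 + (2*(-5 - 1*4)/3)**2)) = 8 - 1/((18 + 10) + (-5 + (2*(-5 - 4)/3)**2)) = 8 - 1/(28 + (-5 + ((2/3)*(-9))**2)) = 8 - 1/(28 + (-5 + (-6)**2)) = 8 - 1/(28 + (-5 + 36)) = 8 - 1/(28 + 31) = 8 - 1/59 = 471/59)
1299 + W(-26, 5)*(-843) = 1299 + (471/59)*(-843) = 1299 - 397053/59 = -320412/59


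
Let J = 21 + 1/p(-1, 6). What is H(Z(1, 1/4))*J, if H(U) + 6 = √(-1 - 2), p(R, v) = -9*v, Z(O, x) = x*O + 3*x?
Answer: -1133/9 + 1133*I*√3/54 ≈ -125.89 + 36.341*I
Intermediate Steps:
Z(O, x) = 3*x + O*x (Z(O, x) = O*x + 3*x = 3*x + O*x)
H(U) = -6 + I*√3 (H(U) = -6 + √(-1 - 2) = -6 + √(-3) = -6 + I*√3)
J = 1133/54 (J = 21 + 1/(-9*6) = 21 + 1/(-54) = 21 - 1/54 = 1133/54 ≈ 20.981)
H(Z(1, 1/4))*J = (-6 + I*√3)*(1133/54) = -1133/9 + 1133*I*√3/54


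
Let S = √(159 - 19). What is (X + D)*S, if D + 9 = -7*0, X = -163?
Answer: -344*√35 ≈ -2035.1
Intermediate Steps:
D = -9 (D = -9 - 7*0 = -9 + 0 = -9)
S = 2*√35 (S = √140 = 2*√35 ≈ 11.832)
(X + D)*S = (-163 - 9)*(2*√35) = -344*√35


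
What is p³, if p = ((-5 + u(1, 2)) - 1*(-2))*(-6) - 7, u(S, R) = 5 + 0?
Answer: -6859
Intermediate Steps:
u(S, R) = 5
p = -19 (p = ((-5 + 5) - 1*(-2))*(-6) - 7 = (0 + 2)*(-6) - 7 = 2*(-6) - 7 = -12 - 7 = -19)
p³ = (-19)³ = -6859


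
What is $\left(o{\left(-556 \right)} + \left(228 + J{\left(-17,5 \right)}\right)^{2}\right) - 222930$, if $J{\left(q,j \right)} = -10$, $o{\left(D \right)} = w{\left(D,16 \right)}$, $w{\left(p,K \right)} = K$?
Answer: $-175390$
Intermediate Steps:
$o{\left(D \right)} = 16$
$\left(o{\left(-556 \right)} + \left(228 + J{\left(-17,5 \right)}\right)^{2}\right) - 222930 = \left(16 + \left(228 - 10\right)^{2}\right) - 222930 = \left(16 + 218^{2}\right) - 222930 = \left(16 + 47524\right) - 222930 = 47540 - 222930 = -175390$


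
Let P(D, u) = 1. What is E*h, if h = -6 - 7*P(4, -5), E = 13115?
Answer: -170495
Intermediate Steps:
h = -13 (h = -6 - 7*1 = -6 - 7 = -13)
E*h = 13115*(-13) = -170495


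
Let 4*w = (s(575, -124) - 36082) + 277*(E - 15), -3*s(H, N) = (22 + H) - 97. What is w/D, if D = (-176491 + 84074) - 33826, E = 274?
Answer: -8191/116532 ≈ -0.070290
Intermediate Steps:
s(H, N) = 25 - H/3 (s(H, N) = -((22 + H) - 97)/3 = -(-75 + H)/3 = 25 - H/3)
w = 106483/12 (w = (((25 - ⅓*575) - 36082) + 277*(274 - 15))/4 = (((25 - 575/3) - 36082) + 277*259)/4 = ((-500/3 - 36082) + 71743)/4 = (-108746/3 + 71743)/4 = (¼)*(106483/3) = 106483/12 ≈ 8873.6)
D = -126243 (D = -92417 - 33826 = -126243)
w/D = (106483/12)/(-126243) = (106483/12)*(-1/126243) = -8191/116532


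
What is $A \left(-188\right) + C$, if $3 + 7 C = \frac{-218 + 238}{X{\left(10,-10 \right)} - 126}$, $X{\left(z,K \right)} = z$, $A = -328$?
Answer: $\frac{12517700}{203} \approx 61664.0$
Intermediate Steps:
$C = - \frac{92}{203}$ ($C = - \frac{3}{7} + \frac{\left(-218 + 238\right) \frac{1}{10 - 126}}{7} = - \frac{3}{7} + \frac{20 \frac{1}{-116}}{7} = - \frac{3}{7} + \frac{20 \left(- \frac{1}{116}\right)}{7} = - \frac{3}{7} + \frac{1}{7} \left(- \frac{5}{29}\right) = - \frac{3}{7} - \frac{5}{203} = - \frac{92}{203} \approx -0.4532$)
$A \left(-188\right) + C = \left(-328\right) \left(-188\right) - \frac{92}{203} = 61664 - \frac{92}{203} = \frac{12517700}{203}$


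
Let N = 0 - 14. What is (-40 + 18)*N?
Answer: 308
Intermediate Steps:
N = -14
(-40 + 18)*N = (-40 + 18)*(-14) = -22*(-14) = 308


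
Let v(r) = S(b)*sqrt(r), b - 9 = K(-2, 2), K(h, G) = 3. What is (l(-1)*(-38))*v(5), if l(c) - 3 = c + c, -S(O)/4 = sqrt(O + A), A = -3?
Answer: 456*sqrt(5) ≈ 1019.6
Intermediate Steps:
b = 12 (b = 9 + 3 = 12)
S(O) = -4*sqrt(-3 + O) (S(O) = -4*sqrt(O - 3) = -4*sqrt(-3 + O))
l(c) = 3 + 2*c (l(c) = 3 + (c + c) = 3 + 2*c)
v(r) = -12*sqrt(r) (v(r) = (-4*sqrt(-3 + 12))*sqrt(r) = (-4*sqrt(9))*sqrt(r) = (-4*3)*sqrt(r) = -12*sqrt(r))
(l(-1)*(-38))*v(5) = ((3 + 2*(-1))*(-38))*(-12*sqrt(5)) = ((3 - 2)*(-38))*(-12*sqrt(5)) = (1*(-38))*(-12*sqrt(5)) = -(-456)*sqrt(5) = 456*sqrt(5)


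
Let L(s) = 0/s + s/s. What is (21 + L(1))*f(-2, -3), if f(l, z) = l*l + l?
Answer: 44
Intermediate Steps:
f(l, z) = l + l**2 (f(l, z) = l**2 + l = l + l**2)
L(s) = 1 (L(s) = 0 + 1 = 1)
(21 + L(1))*f(-2, -3) = (21 + 1)*(-2*(1 - 2)) = 22*(-2*(-1)) = 22*2 = 44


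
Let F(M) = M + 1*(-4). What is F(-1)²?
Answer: 25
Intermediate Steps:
F(M) = -4 + M (F(M) = M - 4 = -4 + M)
F(-1)² = (-4 - 1)² = (-5)² = 25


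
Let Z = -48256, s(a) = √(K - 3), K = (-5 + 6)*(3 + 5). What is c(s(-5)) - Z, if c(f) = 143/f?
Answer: 48256 + 143*√5/5 ≈ 48320.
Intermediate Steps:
K = 8 (K = 1*8 = 8)
s(a) = √5 (s(a) = √(8 - 3) = √5)
c(s(-5)) - Z = 143/(√5) - 1*(-48256) = 143*(√5/5) + 48256 = 143*√5/5 + 48256 = 48256 + 143*√5/5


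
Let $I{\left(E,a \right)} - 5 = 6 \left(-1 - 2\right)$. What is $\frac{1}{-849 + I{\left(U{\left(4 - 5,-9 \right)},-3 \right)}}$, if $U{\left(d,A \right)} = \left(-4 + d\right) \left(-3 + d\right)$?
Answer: $- \frac{1}{862} \approx -0.0011601$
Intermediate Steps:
$I{\left(E,a \right)} = -13$ ($I{\left(E,a \right)} = 5 + 6 \left(-1 - 2\right) = 5 + 6 \left(-3\right) = 5 - 18 = -13$)
$\frac{1}{-849 + I{\left(U{\left(4 - 5,-9 \right)},-3 \right)}} = \frac{1}{-849 - 13} = \frac{1}{-862} = - \frac{1}{862}$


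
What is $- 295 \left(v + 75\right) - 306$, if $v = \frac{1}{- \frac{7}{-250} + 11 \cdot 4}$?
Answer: $- \frac{246971767}{11007} \approx -22438.0$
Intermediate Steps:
$v = \frac{250}{11007}$ ($v = \frac{1}{\left(-7\right) \left(- \frac{1}{250}\right) + 44} = \frac{1}{\frac{7}{250} + 44} = \frac{1}{\frac{11007}{250}} = \frac{250}{11007} \approx 0.022713$)
$- 295 \left(v + 75\right) - 306 = - 295 \left(\frac{250}{11007} + 75\right) - 306 = \left(-295\right) \frac{825775}{11007} - 306 = - \frac{243603625}{11007} - 306 = - \frac{246971767}{11007}$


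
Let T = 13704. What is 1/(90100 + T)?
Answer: 1/103804 ≈ 9.6335e-6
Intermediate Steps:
1/(90100 + T) = 1/(90100 + 13704) = 1/103804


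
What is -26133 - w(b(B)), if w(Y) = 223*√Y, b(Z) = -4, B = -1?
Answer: -26133 - 446*I ≈ -26133.0 - 446.0*I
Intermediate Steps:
-26133 - w(b(B)) = -26133 - 223*√(-4) = -26133 - 223*2*I = -26133 - 446*I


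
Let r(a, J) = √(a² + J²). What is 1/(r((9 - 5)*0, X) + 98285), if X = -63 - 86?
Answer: 1/98434 ≈ 1.0159e-5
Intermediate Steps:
X = -149
r(a, J) = √(J² + a²)
1/(r((9 - 5)*0, X) + 98285) = 1/(√((-149)² + ((9 - 5)*0)²) + 98285) = 1/(√(22201 + (4*0)²) + 98285) = 1/(√(22201 + 0²) + 98285) = 1/(√(22201 + 0) + 98285) = 1/(√22201 + 98285) = 1/(149 + 98285) = 1/98434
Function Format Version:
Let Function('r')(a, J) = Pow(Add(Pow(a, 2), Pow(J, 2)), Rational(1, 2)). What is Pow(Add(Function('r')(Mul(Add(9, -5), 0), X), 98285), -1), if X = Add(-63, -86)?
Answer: Rational(1, 98434) ≈ 1.0159e-5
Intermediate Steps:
X = -149
Function('r')(a, J) = Pow(Add(Pow(J, 2), Pow(a, 2)), Rational(1, 2))
Pow(Add(Function('r')(Mul(Add(9, -5), 0), X), 98285), -1) = Pow(Add(Pow(Add(Pow(-149, 2), Pow(Mul(Add(9, -5), 0), 2)), Rational(1, 2)), 98285), -1) = Pow(Add(Pow(Add(22201, Pow(Mul(4, 0), 2)), Rational(1, 2)), 98285), -1) = Pow(Add(Pow(Add(22201, Pow(0, 2)), Rational(1, 2)), 98285), -1) = Pow(Add(Pow(Add(22201, 0), Rational(1, 2)), 98285), -1) = Pow(Add(Pow(22201, Rational(1, 2)), 98285), -1) = Pow(Add(149, 98285), -1) = Pow(98434, -1) = Rational(1, 98434)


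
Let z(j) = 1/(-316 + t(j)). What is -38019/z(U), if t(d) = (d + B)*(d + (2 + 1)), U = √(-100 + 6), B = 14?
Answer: 13990992 - 646323*I*√94 ≈ 1.3991e+7 - 6.2663e+6*I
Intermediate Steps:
U = I*√94 (U = √(-94) = I*√94 ≈ 9.6954*I)
t(d) = (3 + d)*(14 + d) (t(d) = (d + 14)*(d + (2 + 1)) = (14 + d)*(d + 3) = (14 + d)*(3 + d) = (3 + d)*(14 + d))
z(j) = 1/(-274 + j² + 17*j) (z(j) = 1/(-316 + (42 + j² + 17*j)) = 1/(-274 + j² + 17*j))
-38019/z(U) = -(-13990992 + 646323*I*√94) = -38019*(-368 + 17*I*√94) = 13990992 - 646323*I*√94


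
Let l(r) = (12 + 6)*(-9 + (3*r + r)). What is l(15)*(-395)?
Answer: -362610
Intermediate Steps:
l(r) = -162 + 72*r (l(r) = 18*(-9 + 4*r) = -162 + 72*r)
l(15)*(-395) = (-162 + 72*15)*(-395) = (-162 + 1080)*(-395) = 918*(-395) = -362610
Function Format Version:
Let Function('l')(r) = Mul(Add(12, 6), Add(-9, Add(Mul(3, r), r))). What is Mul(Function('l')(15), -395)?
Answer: -362610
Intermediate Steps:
Function('l')(r) = Add(-162, Mul(72, r)) (Function('l')(r) = Mul(18, Add(-9, Mul(4, r))) = Add(-162, Mul(72, r)))
Mul(Function('l')(15), -395) = Mul(Add(-162, Mul(72, 15)), -395) = Mul(Add(-162, 1080), -395) = Mul(918, -395) = -362610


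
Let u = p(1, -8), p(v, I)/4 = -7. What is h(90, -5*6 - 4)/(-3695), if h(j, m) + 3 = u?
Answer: 31/3695 ≈ 0.0083897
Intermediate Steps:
p(v, I) = -28 (p(v, I) = 4*(-7) = -28)
u = -28
h(j, m) = -31 (h(j, m) = -3 - 28 = -31)
h(90, -5*6 - 4)/(-3695) = -31/(-3695) = -31*(-1/3695) = 31/3695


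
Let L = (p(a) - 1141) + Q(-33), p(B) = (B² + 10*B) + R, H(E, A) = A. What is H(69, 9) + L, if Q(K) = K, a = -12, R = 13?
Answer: -1128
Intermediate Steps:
p(B) = 13 + B² + 10*B (p(B) = (B² + 10*B) + 13 = 13 + B² + 10*B)
L = -1137 (L = ((13 + (-12)² + 10*(-12)) - 1141) - 33 = ((13 + 144 - 120) - 1141) - 33 = (37 - 1141) - 33 = -1104 - 33 = -1137)
H(69, 9) + L = 9 - 1137 = -1128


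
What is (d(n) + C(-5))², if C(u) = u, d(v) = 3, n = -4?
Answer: 4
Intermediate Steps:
(d(n) + C(-5))² = (3 - 5)² = (-2)² = 4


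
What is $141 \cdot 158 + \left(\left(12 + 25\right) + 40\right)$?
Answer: $22355$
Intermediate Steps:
$141 \cdot 158 + \left(\left(12 + 25\right) + 40\right) = 22278 + \left(37 + 40\right) = 22278 + 77 = 22355$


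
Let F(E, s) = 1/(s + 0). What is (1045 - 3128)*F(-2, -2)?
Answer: 2083/2 ≈ 1041.5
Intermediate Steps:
F(E, s) = 1/s
(1045 - 3128)*F(-2, -2) = (1045 - 3128)/(-2) = -2083*(-½) = 2083/2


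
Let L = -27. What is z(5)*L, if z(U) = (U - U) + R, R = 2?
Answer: -54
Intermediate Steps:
z(U) = 2 (z(U) = (U - U) + 2 = 0 + 2 = 2)
z(5)*L = 2*(-27) = -54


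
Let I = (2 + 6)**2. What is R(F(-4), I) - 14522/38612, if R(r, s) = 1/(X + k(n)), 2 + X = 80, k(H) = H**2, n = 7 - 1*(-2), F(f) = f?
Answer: -1135193/3069654 ≈ -0.36981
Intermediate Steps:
n = 9 (n = 7 + 2 = 9)
X = 78 (X = -2 + 80 = 78)
I = 64 (I = 8**2 = 64)
R(r, s) = 1/159 (R(r, s) = 1/(78 + 9**2) = 1/(78 + 81) = 1/159)
R(F(-4), I) - 14522/38612 = 1/159 - 14522/38612 = 1/159 - 1*7261/19306 = 1/159 - 7261/19306 = -1135193/3069654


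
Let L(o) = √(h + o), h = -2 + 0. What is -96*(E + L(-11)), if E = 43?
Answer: -4128 - 96*I*√13 ≈ -4128.0 - 346.13*I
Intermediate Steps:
h = -2
L(o) = √(-2 + o)
-96*(E + L(-11)) = -96*(43 + √(-2 - 11)) = -96*(43 + √(-13)) = -96*(43 + I*√13) = -4128 - 96*I*√13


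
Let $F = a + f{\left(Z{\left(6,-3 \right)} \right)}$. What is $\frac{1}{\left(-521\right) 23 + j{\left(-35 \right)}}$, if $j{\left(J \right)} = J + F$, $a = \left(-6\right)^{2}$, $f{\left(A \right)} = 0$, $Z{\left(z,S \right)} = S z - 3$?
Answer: $- \frac{1}{11982} \approx -8.3458 \cdot 10^{-5}$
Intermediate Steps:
$Z{\left(z,S \right)} = -3 + S z$
$a = 36$
$F = 36$ ($F = 36 + 0 = 36$)
$j{\left(J \right)} = 36 + J$ ($j{\left(J \right)} = J + 36 = 36 + J$)
$\frac{1}{\left(-521\right) 23 + j{\left(-35 \right)}} = \frac{1}{\left(-521\right) 23 + \left(36 - 35\right)} = \frac{1}{-11983 + 1} = \frac{1}{-11982} = - \frac{1}{11982}$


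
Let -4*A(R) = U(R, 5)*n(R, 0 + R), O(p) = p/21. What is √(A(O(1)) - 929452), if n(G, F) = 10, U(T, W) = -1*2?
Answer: I*√929447 ≈ 964.08*I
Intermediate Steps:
U(T, W) = -2
O(p) = p/21 (O(p) = p*(1/21) = p/21)
A(R) = 5 (A(R) = -(-1)*10/2 = -¼*(-20) = 5)
√(A(O(1)) - 929452) = √(5 - 929452) = √(-929447) = I*√929447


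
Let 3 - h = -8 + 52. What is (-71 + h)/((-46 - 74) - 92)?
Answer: 28/53 ≈ 0.52830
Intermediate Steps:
h = -41 (h = 3 - (-8 + 52) = 3 - 1*44 = 3 - 44 = -41)
(-71 + h)/((-46 - 74) - 92) = (-71 - 41)/((-46 - 74) - 92) = -112/(-120 - 92) = -112/(-212) = -1/212*(-112) = 28/53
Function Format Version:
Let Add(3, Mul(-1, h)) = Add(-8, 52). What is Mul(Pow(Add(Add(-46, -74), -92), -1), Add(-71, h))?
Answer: Rational(28, 53) ≈ 0.52830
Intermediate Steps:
h = -41 (h = Add(3, Mul(-1, Add(-8, 52))) = Add(3, Mul(-1, 44)) = Add(3, -44) = -41)
Mul(Pow(Add(Add(-46, -74), -92), -1), Add(-71, h)) = Mul(Pow(Add(Add(-46, -74), -92), -1), Add(-71, -41)) = Mul(Pow(Add(-120, -92), -1), -112) = Mul(Pow(-212, -1), -112) = Mul(Rational(-1, 212), -112) = Rational(28, 53)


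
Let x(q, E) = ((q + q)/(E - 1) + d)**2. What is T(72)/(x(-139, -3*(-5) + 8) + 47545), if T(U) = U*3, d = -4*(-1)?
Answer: 13068/2880985 ≈ 0.0045360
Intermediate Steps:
d = 4
T(U) = 3*U
x(q, E) = (4 + 2*q/(-1 + E))**2 (x(q, E) = ((q + q)/(E - 1) + 4)**2 = ((2*q)/(-1 + E) + 4)**2 = (2*q/(-1 + E) + 4)**2 = (4 + 2*q/(-1 + E))**2)
T(72)/(x(-139, -3*(-5) + 8) + 47545) = (3*72)/(4*(-2 - 139 + 2*(-3*(-5) + 8))**2/(-1 + (-3*(-5) + 8))**2 + 47545) = 216/(4*(-2 - 139 + 2*(15 + 8))**2/(-1 + (15 + 8))**2 + 47545) = 216/(4*(-2 - 139 + 2*23)**2/(-1 + 23)**2 + 47545) = 216/(4*(-2 - 139 + 46)**2/22**2 + 47545) = 216/(4*(1/484)*(-95)**2 + 47545) = 216/(4*(1/484)*9025 + 47545) = 216/(9025/121 + 47545) = 216/(5761970/121) = 216*(121/5761970) = 13068/2880985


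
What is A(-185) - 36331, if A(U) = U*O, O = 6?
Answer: -37441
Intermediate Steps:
A(U) = 6*U (A(U) = U*6 = 6*U)
A(-185) - 36331 = 6*(-185) - 36331 = -1110 - 36331 = -37441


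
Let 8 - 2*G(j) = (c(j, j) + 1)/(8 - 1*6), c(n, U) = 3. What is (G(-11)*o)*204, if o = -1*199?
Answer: -121788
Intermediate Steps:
o = -199
G(j) = 3 (G(j) = 4 - (3 + 1)/(2*(8 - 1*6)) = 4 - 2/(8 - 6) = 4 - 2/2 = 4 - ½*2 = 4 - 1 = 3)
(G(-11)*o)*204 = (3*(-199))*204 = -597*204 = -121788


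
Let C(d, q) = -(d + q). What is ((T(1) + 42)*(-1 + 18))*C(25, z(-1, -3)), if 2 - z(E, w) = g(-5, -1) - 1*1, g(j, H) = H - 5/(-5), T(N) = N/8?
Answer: -40103/2 ≈ -20052.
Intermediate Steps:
T(N) = N/8 (T(N) = N*(⅛) = N/8)
g(j, H) = 1 + H (g(j, H) = H - 5*(-⅕) = H + 1 = 1 + H)
z(E, w) = 3 (z(E, w) = 2 - ((1 - 1) - 1*1) = 2 - (0 - 1) = 2 - 1*(-1) = 2 + 1 = 3)
C(d, q) = -d - q
((T(1) + 42)*(-1 + 18))*C(25, z(-1, -3)) = (((⅛)*1 + 42)*(-1 + 18))*(-1*25 - 1*3) = ((⅛ + 42)*17)*(-25 - 3) = ((337/8)*17)*(-28) = (5729/8)*(-28) = -40103/2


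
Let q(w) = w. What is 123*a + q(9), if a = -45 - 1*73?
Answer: -14505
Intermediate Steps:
a = -118 (a = -45 - 73 = -118)
123*a + q(9) = 123*(-118) + 9 = -14514 + 9 = -14505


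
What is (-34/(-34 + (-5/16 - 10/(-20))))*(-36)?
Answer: -19584/541 ≈ -36.200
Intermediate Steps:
(-34/(-34 + (-5/16 - 10/(-20))))*(-36) = (-34/(-34 + (-5*1/16 - 10*(-1/20))))*(-36) = (-34/(-34 + (-5/16 + 1/2)))*(-36) = (-34/(-34 + 3/16))*(-36) = (-34/(-541/16))*(-36) = -16/541*(-34)*(-36) = (544/541)*(-36) = -19584/541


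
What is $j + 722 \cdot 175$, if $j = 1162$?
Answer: $127512$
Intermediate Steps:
$j + 722 \cdot 175 = 1162 + 722 \cdot 175 = 1162 + 126350 = 127512$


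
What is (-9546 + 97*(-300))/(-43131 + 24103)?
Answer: 19323/9514 ≈ 2.0310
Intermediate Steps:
(-9546 + 97*(-300))/(-43131 + 24103) = (-9546 - 29100)/(-19028) = -38646*(-1/19028) = 19323/9514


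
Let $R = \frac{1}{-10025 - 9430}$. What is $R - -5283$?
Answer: $\frac{102780764}{19455} \approx 5283.0$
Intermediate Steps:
$R = - \frac{1}{19455}$ ($R = \frac{1}{-19455} = - \frac{1}{19455} \approx -5.1401 \cdot 10^{-5}$)
$R - -5283 = - \frac{1}{19455} - -5283 = - \frac{1}{19455} + 5283 = \frac{102780764}{19455}$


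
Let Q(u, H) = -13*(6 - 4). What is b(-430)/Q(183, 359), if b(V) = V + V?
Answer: 430/13 ≈ 33.077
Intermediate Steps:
Q(u, H) = -26 (Q(u, H) = -13*2 = -26)
b(V) = 2*V
b(-430)/Q(183, 359) = (2*(-430))/(-26) = -860*(-1/26) = 430/13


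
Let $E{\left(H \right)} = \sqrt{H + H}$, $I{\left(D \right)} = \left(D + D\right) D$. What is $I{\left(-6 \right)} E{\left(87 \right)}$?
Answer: $72 \sqrt{174} \approx 949.75$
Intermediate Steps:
$I{\left(D \right)} = 2 D^{2}$ ($I{\left(D \right)} = 2 D D = 2 D^{2}$)
$E{\left(H \right)} = \sqrt{2} \sqrt{H}$ ($E{\left(H \right)} = \sqrt{2 H} = \sqrt{2} \sqrt{H}$)
$I{\left(-6 \right)} E{\left(87 \right)} = 2 \left(-6\right)^{2} \sqrt{2} \sqrt{87} = 2 \cdot 36 \sqrt{174} = 72 \sqrt{174}$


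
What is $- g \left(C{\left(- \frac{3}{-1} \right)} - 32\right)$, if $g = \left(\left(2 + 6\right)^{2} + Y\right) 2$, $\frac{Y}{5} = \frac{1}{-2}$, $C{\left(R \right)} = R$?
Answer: $3567$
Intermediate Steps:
$Y = - \frac{5}{2}$ ($Y = \frac{5}{-2} = 5 \left(- \frac{1}{2}\right) = - \frac{5}{2} \approx -2.5$)
$g = 123$ ($g = \left(\left(2 + 6\right)^{2} - \frac{5}{2}\right) 2 = \left(8^{2} - \frac{5}{2}\right) 2 = \left(64 - \frac{5}{2}\right) 2 = \frac{123}{2} \cdot 2 = 123$)
$- g \left(C{\left(- \frac{3}{-1} \right)} - 32\right) = - 123 \left(- \frac{3}{-1} - 32\right) = - 123 \left(\left(-3\right) \left(-1\right) - 32\right) = - 123 \left(3 - 32\right) = - 123 \left(-29\right) = \left(-1\right) \left(-3567\right) = 3567$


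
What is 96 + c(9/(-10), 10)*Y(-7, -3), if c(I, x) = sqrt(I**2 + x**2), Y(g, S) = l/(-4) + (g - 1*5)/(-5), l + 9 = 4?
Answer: 96 + 73*sqrt(10081)/200 ≈ 132.65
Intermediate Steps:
l = -5 (l = -9 + 4 = -5)
Y(g, S) = 9/4 - g/5 (Y(g, S) = -5/(-4) + (g - 1*5)/(-5) = -5*(-1/4) + (g - 5)*(-1/5) = 5/4 + (-5 + g)*(-1/5) = 5/4 + (1 - g/5) = 9/4 - g/5)
96 + c(9/(-10), 10)*Y(-7, -3) = 96 + sqrt((9/(-10))**2 + 10**2)*(9/4 - 1/5*(-7)) = 96 + sqrt((9*(-1/10))**2 + 100)*(9/4 + 7/5) = 96 + sqrt((-9/10)**2 + 100)*(73/20) = 96 + sqrt(81/100 + 100)*(73/20) = 96 + sqrt(10081/100)*(73/20) = 96 + (sqrt(10081)/10)*(73/20) = 96 + 73*sqrt(10081)/200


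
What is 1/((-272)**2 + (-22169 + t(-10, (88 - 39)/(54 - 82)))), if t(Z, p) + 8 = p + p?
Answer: 2/103607 ≈ 1.9304e-5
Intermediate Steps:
t(Z, p) = -8 + 2*p (t(Z, p) = -8 + (p + p) = -8 + 2*p)
1/((-272)**2 + (-22169 + t(-10, (88 - 39)/(54 - 82)))) = 1/((-272)**2 + (-22169 + (-8 + 2*((88 - 39)/(54 - 82))))) = 1/(73984 + (-22169 + (-8 + 2*(49/(-28))))) = 1/(73984 + (-22169 + (-8 + 2*(49*(-1/28))))) = 1/(73984 + (-22169 + (-8 + 2*(-7/4)))) = 1/(73984 + (-22169 + (-8 - 7/2))) = 1/(73984 + (-22169 - 23/2)) = 1/(73984 - 44361/2) = 1/(103607/2) = 2/103607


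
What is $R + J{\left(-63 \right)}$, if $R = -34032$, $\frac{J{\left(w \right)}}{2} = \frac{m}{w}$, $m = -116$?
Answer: $- \frac{2143784}{63} \approx -34028.0$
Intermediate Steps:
$J{\left(w \right)} = - \frac{232}{w}$ ($J{\left(w \right)} = 2 \left(- \frac{116}{w}\right) = - \frac{232}{w}$)
$R + J{\left(-63 \right)} = -34032 - \frac{232}{-63} = -34032 - - \frac{232}{63} = -34032 + \frac{232}{63} = - \frac{2143784}{63}$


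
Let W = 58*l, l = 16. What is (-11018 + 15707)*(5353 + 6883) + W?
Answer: 57375532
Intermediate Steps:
W = 928 (W = 58*16 = 928)
(-11018 + 15707)*(5353 + 6883) + W = (-11018 + 15707)*(5353 + 6883) + 928 = 4689*12236 + 928 = 57374604 + 928 = 57375532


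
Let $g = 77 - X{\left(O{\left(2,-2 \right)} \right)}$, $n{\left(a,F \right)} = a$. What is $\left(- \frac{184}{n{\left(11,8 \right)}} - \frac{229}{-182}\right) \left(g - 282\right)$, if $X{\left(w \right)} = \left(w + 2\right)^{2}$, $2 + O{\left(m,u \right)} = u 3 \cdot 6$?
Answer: $\frac{46484469}{2002} \approx 23219.0$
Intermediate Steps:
$O{\left(m,u \right)} = -2 + 18 u$ ($O{\left(m,u \right)} = -2 + u 3 \cdot 6 = -2 + 3 u 6 = -2 + 18 u$)
$X{\left(w \right)} = \left(2 + w\right)^{2}$
$g = -1219$ ($g = 77 - \left(2 + \left(-2 + 18 \left(-2\right)\right)\right)^{2} = 77 - \left(2 - 38\right)^{2} = 77 - \left(-36\right)^{2} = 77 - 1296 = -1219$)
$\left(- \frac{184}{n{\left(11,8 \right)}} - \frac{229}{-182}\right) \left(g - 282\right) = \left(- \frac{184}{11} - \frac{229}{-182}\right) \left(-1219 - 282\right) = \left(\left(-184\right) \frac{1}{11} - - \frac{229}{182}\right) \left(-1501\right) = \left(- \frac{184}{11} + \frac{229}{182}\right) \left(-1501\right) = \left(- \frac{30969}{2002}\right) \left(-1501\right) = \frac{46484469}{2002}$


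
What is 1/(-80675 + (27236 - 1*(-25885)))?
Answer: -1/27554 ≈ -3.6292e-5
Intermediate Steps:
1/(-80675 + (27236 - 1*(-25885))) = 1/(-80675 + (27236 + 25885)) = 1/(-80675 + 53121) = 1/(-27554) = -1/27554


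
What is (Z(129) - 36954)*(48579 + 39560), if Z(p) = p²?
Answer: -1790367507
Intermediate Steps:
(Z(129) - 36954)*(48579 + 39560) = (129² - 36954)*(48579 + 39560) = (16641 - 36954)*88139 = -20313*88139 = -1790367507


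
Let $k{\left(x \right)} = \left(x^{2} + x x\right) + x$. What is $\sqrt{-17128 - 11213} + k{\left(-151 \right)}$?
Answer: $45451 + 3 i \sqrt{3149} \approx 45451.0 + 168.35 i$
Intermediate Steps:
$k{\left(x \right)} = x + 2 x^{2}$ ($k{\left(x \right)} = \left(x^{2} + x^{2}\right) + x = 2 x^{2} + x = x + 2 x^{2}$)
$\sqrt{-17128 - 11213} + k{\left(-151 \right)} = \sqrt{-17128 - 11213} - 151 \left(1 + 2 \left(-151\right)\right) = \sqrt{-28341} - 151 \left(1 - 302\right) = 3 i \sqrt{3149} - -45451 = 3 i \sqrt{3149} + 45451 = 45451 + 3 i \sqrt{3149}$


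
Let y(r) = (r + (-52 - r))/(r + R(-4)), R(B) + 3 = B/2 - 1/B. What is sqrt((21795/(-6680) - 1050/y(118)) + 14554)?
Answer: sqrt(317437085290)/4342 ≈ 129.76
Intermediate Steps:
R(B) = -3 + B/2 - 1/B (R(B) = -3 + (B/2 - 1/B) = -3 + B/2 - 1/B)
y(r) = -52/(-19/4 + r) (y(r) = (r + (-52 - r))/(r + (-3 + (1/2)*(-4) - 1/(-4))) = -52/(r + (-3 - 2 - 1*(-1/4))) = -52/(r + (-3 - 2 + 1/4)) = -52/(r - 19/4) = -52/(-19/4 + r))
sqrt((21795/(-6680) - 1050/y(118)) + 14554) = sqrt((21795/(-6680) - 1050/((-208/(-19 + 4*118)))) + 14554) = sqrt((21795*(-1/6680) - 1050/((-208/(-19 + 472)))) + 14554) = sqrt((-4359/1336 - 1050/((-208/453))) + 14554) = sqrt((-4359/1336 - 1050/((-208*1/453))) + 14554) = sqrt((-4359/1336 - 1050/(-208/453)) + 14554) = sqrt((-4359/1336 - 1050*(-453/208)) + 14554) = sqrt((-4359/1336 + 237825/104) + 14554) = sqrt(9915027/4342 + 14554) = sqrt(73108495/4342) = sqrt(317437085290)/4342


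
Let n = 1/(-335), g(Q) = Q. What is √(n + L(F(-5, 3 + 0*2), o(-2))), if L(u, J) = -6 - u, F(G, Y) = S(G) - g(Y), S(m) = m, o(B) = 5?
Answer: √224115/335 ≈ 1.4132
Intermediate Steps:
F(G, Y) = G - Y
n = -1/335 ≈ -0.0029851
√(n + L(F(-5, 3 + 0*2), o(-2))) = √(-1/335 + (-6 - (-5 - (3 + 0*2)))) = √(-1/335 + (-6 - (-5 - (3 + 0)))) = √(-1/335 + (-6 - (-5 - 1*3))) = √(-1/335 + (-6 - (-5 - 3))) = √(-1/335 + (-6 - 1*(-8))) = √(-1/335 + (-6 + 8)) = √(-1/335 + 2) = √(669/335) = √224115/335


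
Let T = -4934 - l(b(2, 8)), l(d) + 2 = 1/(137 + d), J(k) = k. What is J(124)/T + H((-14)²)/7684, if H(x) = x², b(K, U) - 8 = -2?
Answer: 6739417136/1354837117 ≈ 4.9743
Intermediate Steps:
b(K, U) = 6 (b(K, U) = 8 - 2 = 6)
l(d) = -2 + 1/(137 + d)
T = -705277/143 (T = -4934 - (-273 - 2*6)/(137 + 6) = -4934 - (-273 - 12)/143 = -4934 - (-285)/143 = -4934 - 1*(-285/143) = -4934 + 285/143 = -705277/143 ≈ -4932.0)
J(124)/T + H((-14)²)/7684 = 124/(-705277/143) + ((-14)²)²/7684 = 124*(-143/705277) + 196²*(1/7684) = -17732/705277 + 38416*(1/7684) = -17732/705277 + 9604/1921 = 6739417136/1354837117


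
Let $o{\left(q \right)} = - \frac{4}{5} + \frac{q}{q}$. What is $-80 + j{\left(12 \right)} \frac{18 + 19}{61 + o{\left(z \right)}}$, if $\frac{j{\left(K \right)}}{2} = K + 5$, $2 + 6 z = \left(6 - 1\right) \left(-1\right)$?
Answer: $- \frac{535}{9} \approx -59.444$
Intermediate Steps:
$z = - \frac{7}{6}$ ($z = - \frac{1}{3} + \frac{\left(6 - 1\right) \left(-1\right)}{6} = - \frac{1}{3} + \frac{5 \left(-1\right)}{6} = - \frac{1}{3} + \frac{1}{6} \left(-5\right) = - \frac{1}{3} - \frac{5}{6} = - \frac{7}{6} \approx -1.1667$)
$o{\left(q \right)} = \frac{1}{5}$ ($o{\left(q \right)} = \left(-4\right) \frac{1}{5} + 1 = - \frac{4}{5} + 1 = \frac{1}{5}$)
$j{\left(K \right)} = 10 + 2 K$ ($j{\left(K \right)} = 2 \left(K + 5\right) = 2 \left(5 + K\right) = 10 + 2 K$)
$-80 + j{\left(12 \right)} \frac{18 + 19}{61 + o{\left(z \right)}} = -80 + \left(10 + 2 \cdot 12\right) \frac{18 + 19}{61 + \frac{1}{5}} = -80 + \left(10 + 24\right) \frac{37}{\frac{306}{5}} = -80 + 34 \cdot 37 \cdot \frac{5}{306} = -80 + 34 \cdot \frac{185}{306} = -80 + \frac{185}{9} = - \frac{535}{9}$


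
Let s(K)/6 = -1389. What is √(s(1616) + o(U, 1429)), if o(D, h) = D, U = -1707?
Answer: I*√10041 ≈ 100.2*I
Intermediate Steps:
s(K) = -8334 (s(K) = 6*(-1389) = -8334)
√(s(1616) + o(U, 1429)) = √(-8334 - 1707) = √(-10041) = I*√10041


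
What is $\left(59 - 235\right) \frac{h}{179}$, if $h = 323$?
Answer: $- \frac{56848}{179} \approx -317.59$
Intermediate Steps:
$\left(59 - 235\right) \frac{h}{179} = \left(59 - 235\right) \frac{323}{179} = - 176 \cdot 323 \cdot \frac{1}{179} = \left(-176\right) \frac{323}{179} = - \frac{56848}{179}$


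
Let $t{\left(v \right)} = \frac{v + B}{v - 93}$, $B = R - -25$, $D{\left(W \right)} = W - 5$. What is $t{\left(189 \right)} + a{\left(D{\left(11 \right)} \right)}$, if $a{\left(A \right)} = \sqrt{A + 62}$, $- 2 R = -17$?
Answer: $\frac{445}{192} + 2 \sqrt{17} \approx 10.564$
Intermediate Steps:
$D{\left(W \right)} = -5 + W$
$R = \frac{17}{2}$ ($R = \left(- \frac{1}{2}\right) \left(-17\right) = \frac{17}{2} \approx 8.5$)
$a{\left(A \right)} = \sqrt{62 + A}$
$B = \frac{67}{2}$ ($B = \frac{17}{2} - -25 = \frac{17}{2} + 25 = \frac{67}{2} \approx 33.5$)
$t{\left(v \right)} = \frac{\frac{67}{2} + v}{-93 + v}$ ($t{\left(v \right)} = \frac{v + \frac{67}{2}}{v - 93} = \frac{\frac{67}{2} + v}{-93 + v}$)
$t{\left(189 \right)} + a{\left(D{\left(11 \right)} \right)} = \frac{\frac{67}{2} + 189}{-93 + 189} + \sqrt{62 + \left(-5 + 11\right)} = \frac{1}{96} \cdot \frac{445}{2} + \sqrt{62 + 6} = \frac{1}{96} \cdot \frac{445}{2} + \sqrt{68} = \frac{445}{192} + 2 \sqrt{17}$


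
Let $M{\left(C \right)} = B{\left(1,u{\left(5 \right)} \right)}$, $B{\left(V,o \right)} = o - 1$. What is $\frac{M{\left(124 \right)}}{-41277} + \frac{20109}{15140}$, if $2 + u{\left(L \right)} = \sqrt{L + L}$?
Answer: $\frac{276694871}{208311260} - \frac{\sqrt{10}}{41277} \approx 1.3282$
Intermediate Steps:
$u{\left(L \right)} = -2 + \sqrt{2} \sqrt{L}$ ($u{\left(L \right)} = -2 + \sqrt{L + L} = -2 + \sqrt{2 L} = -2 + \sqrt{2} \sqrt{L}$)
$B{\left(V,o \right)} = -1 + o$
$M{\left(C \right)} = -3 + \sqrt{10}$ ($M{\left(C \right)} = -1 - \left(2 - \sqrt{2} \sqrt{5}\right) = -1 - \left(2 - \sqrt{10}\right) = -3 + \sqrt{10}$)
$\frac{M{\left(124 \right)}}{-41277} + \frac{20109}{15140} = \frac{-3 + \sqrt{10}}{-41277} + \frac{20109}{15140} = \left(-3 + \sqrt{10}\right) \left(- \frac{1}{41277}\right) + 20109 \cdot \frac{1}{15140} = \left(\frac{1}{13759} - \frac{\sqrt{10}}{41277}\right) + \frac{20109}{15140} = \frac{276694871}{208311260} - \frac{\sqrt{10}}{41277}$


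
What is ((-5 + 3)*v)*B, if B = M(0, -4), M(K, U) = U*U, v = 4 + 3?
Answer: -224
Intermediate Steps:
v = 7
M(K, U) = U²
B = 16 (B = (-4)² = 16)
((-5 + 3)*v)*B = ((-5 + 3)*7)*16 = -2*7*16 = -14*16 = -224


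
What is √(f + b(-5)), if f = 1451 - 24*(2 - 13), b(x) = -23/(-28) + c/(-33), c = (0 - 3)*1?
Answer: √40694577/154 ≈ 41.424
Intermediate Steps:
c = -3 (c = -3*1 = -3)
b(x) = 281/308 (b(x) = -23/(-28) - 3/(-33) = -23*(-1/28) - 3*(-1/33) = 23/28 + 1/11 = 281/308)
f = 1715 (f = 1451 - 24*(-11) = 1451 + 264 = 1715)
√(f + b(-5)) = √(1715 + 281/308) = √(528501/308) = √40694577/154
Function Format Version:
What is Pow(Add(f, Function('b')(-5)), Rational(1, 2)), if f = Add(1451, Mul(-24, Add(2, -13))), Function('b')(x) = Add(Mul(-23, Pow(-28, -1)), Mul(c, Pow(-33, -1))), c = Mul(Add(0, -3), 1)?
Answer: Mul(Rational(1, 154), Pow(40694577, Rational(1, 2))) ≈ 41.424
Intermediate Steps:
c = -3 (c = Mul(-3, 1) = -3)
Function('b')(x) = Rational(281, 308) (Function('b')(x) = Add(Mul(-23, Pow(-28, -1)), Mul(-3, Pow(-33, -1))) = Add(Mul(-23, Rational(-1, 28)), Mul(-3, Rational(-1, 33))) = Add(Rational(23, 28), Rational(1, 11)) = Rational(281, 308))
f = 1715 (f = Add(1451, Mul(-24, -11)) = Add(1451, 264) = 1715)
Pow(Add(f, Function('b')(-5)), Rational(1, 2)) = Pow(Add(1715, Rational(281, 308)), Rational(1, 2)) = Pow(Rational(528501, 308), Rational(1, 2)) = Mul(Rational(1, 154), Pow(40694577, Rational(1, 2)))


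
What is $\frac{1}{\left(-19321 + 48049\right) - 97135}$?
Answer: $- \frac{1}{68407} \approx -1.4618 \cdot 10^{-5}$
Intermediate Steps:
$\frac{1}{\left(-19321 + 48049\right) - 97135} = \frac{1}{28728 - 97135} = \frac{1}{-68407} = - \frac{1}{68407}$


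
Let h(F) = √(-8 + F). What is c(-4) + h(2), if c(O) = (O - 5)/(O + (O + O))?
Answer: ¾ + I*√6 ≈ 0.75 + 2.4495*I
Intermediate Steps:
c(O) = (-5 + O)/(3*O) (c(O) = (-5 + O)/(O + 2*O) = (-5 + O)/((3*O)) = (-5 + O)*(1/(3*O)) = (-5 + O)/(3*O))
c(-4) + h(2) = (⅓)*(-5 - 4)/(-4) + √(-8 + 2) = (⅓)*(-¼)*(-9) + √(-6) = ¾ + I*√6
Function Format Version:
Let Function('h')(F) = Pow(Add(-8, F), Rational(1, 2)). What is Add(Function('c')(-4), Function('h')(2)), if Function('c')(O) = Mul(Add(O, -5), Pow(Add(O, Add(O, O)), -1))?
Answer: Add(Rational(3, 4), Mul(I, Pow(6, Rational(1, 2)))) ≈ Add(0.75000, Mul(2.4495, I))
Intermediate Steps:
Function('c')(O) = Mul(Rational(1, 3), Pow(O, -1), Add(-5, O)) (Function('c')(O) = Mul(Add(-5, O), Pow(Add(O, Mul(2, O)), -1)) = Mul(Add(-5, O), Pow(Mul(3, O), -1)) = Mul(Add(-5, O), Mul(Rational(1, 3), Pow(O, -1))) = Mul(Rational(1, 3), Pow(O, -1), Add(-5, O)))
Add(Function('c')(-4), Function('h')(2)) = Add(Mul(Rational(1, 3), Pow(-4, -1), Add(-5, -4)), Pow(Add(-8, 2), Rational(1, 2))) = Add(Mul(Rational(1, 3), Rational(-1, 4), -9), Pow(-6, Rational(1, 2))) = Add(Rational(3, 4), Mul(I, Pow(6, Rational(1, 2))))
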